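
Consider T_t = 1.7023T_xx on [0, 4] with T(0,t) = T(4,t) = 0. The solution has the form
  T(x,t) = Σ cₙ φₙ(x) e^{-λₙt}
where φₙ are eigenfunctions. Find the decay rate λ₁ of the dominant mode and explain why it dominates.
Eigenvalues: λₙ = 1.7023n²π²/4².
First three modes:
  n=1: λ₁ = 1.7023π²/4² ≈ 1.05
  n=2: λ₂ = 6.8092π²/4² ≈ 4.2 (4× faster decay)
  n=3: λ₃ = 15.3207π²/4² ≈ 9.451 (9× faster decay)
As t → ∞, higher modes decay exponentially faster. The n=1 mode dominates: T ~ c₁ sin(πx/4) e^{-λ₁t}.
Decay rate: λ₁ = 1.7023π²/4² ≈ 1.05.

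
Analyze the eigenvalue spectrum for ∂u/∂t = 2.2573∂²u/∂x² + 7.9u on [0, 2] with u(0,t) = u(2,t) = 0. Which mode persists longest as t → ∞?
Eigenvalues: λₙ = 2.2573n²π²/2² - 7.9.
First three modes:
  n=1: λ₁ = 2.2573π²/2² - 7.9 ≈ -2.33
  n=2: λ₂ = 9.0292π²/2² - 7.9 ≈ 14.379
  n=3: λ₃ = 20.3157π²/2² - 7.9 ≈ 42.227
Since 2.2573π²/2² ≈ 5.57 < 7.9, λ₁ < 0.
The n=1 mode grows fastest (−λₙ is largest for n=1) → dominates.
Asymptotic: u ~ c₁ sin(πx/2) e^{2.33t} (exponential growth at rate −λ₁ ≈ 2.33).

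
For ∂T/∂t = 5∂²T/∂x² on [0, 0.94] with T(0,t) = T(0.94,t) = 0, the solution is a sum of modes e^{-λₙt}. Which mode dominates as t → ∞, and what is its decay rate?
Eigenvalues: λₙ = 5n²π²/0.94².
First three modes:
  n=1: λ₁ = 5π²/0.94² ≈ 55.849
  n=2: λ₂ = 20π²/0.94² ≈ 223.395 (4× faster decay)
  n=3: λ₃ = 45π²/0.94² ≈ 502.639 (9× faster decay)
As t → ∞, higher modes decay exponentially faster. The n=1 mode dominates: T ~ c₁ sin(πx/0.94) e^{-λ₁t}.
Decay rate: λ₁ = 5π²/0.94² ≈ 55.849.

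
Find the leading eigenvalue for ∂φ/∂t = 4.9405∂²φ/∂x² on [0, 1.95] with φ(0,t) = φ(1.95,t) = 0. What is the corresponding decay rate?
Eigenvalues: λₙ = 4.9405n²π²/1.95².
First three modes:
  n=1: λ₁ = 4.9405π²/1.95² ≈ 12.823
  n=2: λ₂ = 19.762π²/1.95² ≈ 51.293 (4× faster decay)
  n=3: λ₃ = 44.4645π²/1.95² ≈ 115.41 (9× faster decay)
As t → ∞, higher modes decay exponentially faster. The n=1 mode dominates: φ ~ c₁ sin(πx/1.95) e^{-λ₁t}.
Decay rate: λ₁ = 4.9405π²/1.95² ≈ 12.823.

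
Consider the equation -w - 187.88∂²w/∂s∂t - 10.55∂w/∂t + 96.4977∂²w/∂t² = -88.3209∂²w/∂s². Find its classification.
Rewriting in standard form: 88.3209∂²w/∂s² - 187.88∂²w/∂s∂t + 96.4977∂²w/∂t² - 10.55∂w/∂t - w = 0. Hyperbolic. (A = 88.3209, B = -187.88, C = 96.4977 gives B² - 4AC = 1207.83955228.)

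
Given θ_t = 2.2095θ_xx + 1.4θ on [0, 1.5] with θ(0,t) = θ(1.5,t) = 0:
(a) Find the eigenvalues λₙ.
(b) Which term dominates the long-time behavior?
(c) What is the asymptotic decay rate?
Eigenvalues: λₙ = 2.2095n²π²/1.5² - 1.4.
First three modes:
  n=1: λ₁ = 2.2095π²/1.5² - 1.4 ≈ 8.292
  n=2: λ₂ = 8.838π²/1.5² - 1.4 ≈ 37.368
  n=3: λ₃ = 19.8855π²/1.5² - 1.4 ≈ 85.828
Since 2.2095π²/1.5² ≈ 9.692 > 1.4, all λₙ > 0.
The n=1 mode decays slowest → dominates as t → ∞.
Asymptotic: θ ~ c₁ sin(πx/1.5) e^{-λ₁t} with decay rate λ₁ ≈ 8.292.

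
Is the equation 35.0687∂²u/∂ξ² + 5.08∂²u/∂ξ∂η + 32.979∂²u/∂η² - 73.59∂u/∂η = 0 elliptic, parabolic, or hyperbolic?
Computing B² - 4AC with A = 35.0687, B = 5.08, C = 32.979: discriminant = -4600.3162292 (negative). Answer: elliptic.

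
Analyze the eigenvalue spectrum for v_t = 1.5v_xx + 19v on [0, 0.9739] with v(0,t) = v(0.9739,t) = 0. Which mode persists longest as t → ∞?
Eigenvalues: λₙ = 1.5n²π²/0.9739² - 19.
First three modes:
  n=1: λ₁ = 1.5π²/0.9739² - 19 ≈ -3.391
  n=2: λ₂ = 6π²/0.9739² - 19 ≈ 43.434
  n=3: λ₃ = 13.5π²/0.9739² - 19 ≈ 121.477
Since 1.5π²/0.9739² ≈ 15.609 < 19, λ₁ < 0.
The n=1 mode grows fastest (−λₙ is largest for n=1) → dominates.
Asymptotic: v ~ c₁ sin(πx/0.9739) e^{3.391t} (exponential growth at rate −λ₁ ≈ 3.391).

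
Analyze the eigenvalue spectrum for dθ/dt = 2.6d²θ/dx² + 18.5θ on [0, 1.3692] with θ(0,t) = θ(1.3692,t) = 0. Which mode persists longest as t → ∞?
Eigenvalues: λₙ = 2.6n²π²/1.3692² - 18.5.
First three modes:
  n=1: λ₁ = 2.6π²/1.3692² - 18.5 ≈ -4.812
  n=2: λ₂ = 10.4π²/1.3692² - 18.5 ≈ 36.252
  n=3: λ₃ = 23.4π²/1.3692² - 18.5 ≈ 104.692
Since 2.6π²/1.3692² ≈ 13.688 < 18.5, λ₁ < 0.
The n=1 mode grows fastest (−λₙ is largest for n=1) → dominates.
Asymptotic: θ ~ c₁ sin(πx/1.3692) e^{4.812t} (exponential growth at rate −λ₁ ≈ 4.812).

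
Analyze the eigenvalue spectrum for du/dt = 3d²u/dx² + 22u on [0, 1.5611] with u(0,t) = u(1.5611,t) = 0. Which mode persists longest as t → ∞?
Eigenvalues: λₙ = 3n²π²/1.5611² - 22.
First three modes:
  n=1: λ₁ = 3π²/1.5611² - 22 ≈ -9.85
  n=2: λ₂ = 12π²/1.5611² - 22 ≈ 26.598
  n=3: λ₃ = 27π²/1.5611² - 22 ≈ 87.346
Since 3π²/1.5611² ≈ 12.15 < 22, λ₁ < 0.
The n=1 mode grows fastest (−λₙ is largest for n=1) → dominates.
Asymptotic: u ~ c₁ sin(πx/1.5611) e^{9.85t} (exponential growth at rate −λ₁ ≈ 9.85).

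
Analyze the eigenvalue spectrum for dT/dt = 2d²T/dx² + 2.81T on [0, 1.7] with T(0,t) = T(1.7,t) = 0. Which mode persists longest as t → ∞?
Eigenvalues: λₙ = 2n²π²/1.7² - 2.81.
First three modes:
  n=1: λ₁ = 2π²/1.7² - 2.81 ≈ 4.02
  n=2: λ₂ = 8π²/1.7² - 2.81 ≈ 24.511
  n=3: λ₃ = 18π²/1.7² - 2.81 ≈ 58.662
Since 2π²/1.7² ≈ 6.83 > 2.81, all λₙ > 0.
The n=1 mode decays slowest → dominates as t → ∞.
Asymptotic: T ~ c₁ sin(πx/1.7) e^{-λ₁t} with decay rate λ₁ ≈ 4.02.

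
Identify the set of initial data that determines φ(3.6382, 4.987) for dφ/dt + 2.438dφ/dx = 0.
A single point: x = -8.520106. The characteristic through (3.6382, 4.987) is x - 2.438t = const, so x = 3.6382 - 2.438·4.987 = -8.520106.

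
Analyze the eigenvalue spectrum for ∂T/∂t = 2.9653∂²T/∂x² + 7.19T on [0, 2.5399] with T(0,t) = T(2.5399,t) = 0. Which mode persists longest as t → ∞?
Eigenvalues: λₙ = 2.9653n²π²/2.5399² - 7.19.
First three modes:
  n=1: λ₁ = 2.9653π²/2.5399² - 7.19 ≈ -2.653
  n=2: λ₂ = 11.8612π²/2.5399² - 7.19 ≈ 10.957
  n=3: λ₃ = 26.6877π²/2.5399² - 7.19 ≈ 33.64
Since 2.9653π²/2.5399² ≈ 4.537 < 7.19, λ₁ < 0.
The n=1 mode grows fastest (−λₙ is largest for n=1) → dominates.
Asymptotic: T ~ c₁ sin(πx/2.5399) e^{2.653t} (exponential growth at rate −λ₁ ≈ 2.653).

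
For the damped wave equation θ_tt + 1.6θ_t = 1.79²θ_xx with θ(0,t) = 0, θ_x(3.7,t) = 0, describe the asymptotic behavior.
θ → 0. Damping (γ=1.6) dissipates energy; oscillations decay exponentially.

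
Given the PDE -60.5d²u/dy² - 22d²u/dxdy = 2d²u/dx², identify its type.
Rewriting in standard form: -2d²u/dx² - 22d²u/dxdy - 60.5d²u/dy² = 0. The second-order coefficients are A = -2, B = -22, C = -60.5. Since B² - 4AC = 0 = 0, this is a parabolic PDE.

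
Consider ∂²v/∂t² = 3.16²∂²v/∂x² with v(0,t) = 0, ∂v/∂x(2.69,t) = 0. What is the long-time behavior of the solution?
As t → ∞, v oscillates (no decay). Energy is conserved; the solution oscillates indefinitely as standing waves.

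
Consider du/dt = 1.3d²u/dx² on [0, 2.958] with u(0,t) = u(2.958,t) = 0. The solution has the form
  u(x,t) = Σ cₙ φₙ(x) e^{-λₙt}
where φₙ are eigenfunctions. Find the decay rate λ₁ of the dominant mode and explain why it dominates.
Eigenvalues: λₙ = 1.3n²π²/2.958².
First three modes:
  n=1: λ₁ = 1.3π²/2.958² ≈ 1.466
  n=2: λ₂ = 5.2π²/2.958² ≈ 5.866 (4× faster decay)
  n=3: λ₃ = 11.7π²/2.958² ≈ 13.197 (9× faster decay)
As t → ∞, higher modes decay exponentially faster. The n=1 mode dominates: u ~ c₁ sin(πx/2.958) e^{-λ₁t}.
Decay rate: λ₁ = 1.3π²/2.958² ≈ 1.466.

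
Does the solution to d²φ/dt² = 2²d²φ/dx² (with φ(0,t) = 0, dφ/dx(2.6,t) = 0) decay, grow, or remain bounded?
φ oscillates (no decay). Energy is conserved; the solution oscillates indefinitely as standing waves.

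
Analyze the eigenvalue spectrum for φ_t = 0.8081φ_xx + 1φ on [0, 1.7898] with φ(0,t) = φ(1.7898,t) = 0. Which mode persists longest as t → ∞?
Eigenvalues: λₙ = 0.8081n²π²/1.7898² - 1.
First three modes:
  n=1: λ₁ = 0.8081π²/1.7898² - 1 ≈ 1.49
  n=2: λ₂ = 3.2324π²/1.7898² - 1 ≈ 8.959
  n=3: λ₃ = 7.2729π²/1.7898² - 1 ≈ 21.408
Since 0.8081π²/1.7898² ≈ 2.49 > 1, all λₙ > 0.
The n=1 mode decays slowest → dominates as t → ∞.
Asymptotic: φ ~ c₁ sin(πx/1.7898) e^{-λ₁t} with decay rate λ₁ ≈ 1.49.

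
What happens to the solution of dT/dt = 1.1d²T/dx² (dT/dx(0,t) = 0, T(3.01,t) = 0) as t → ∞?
T → 0. Heat escapes through the Dirichlet boundary.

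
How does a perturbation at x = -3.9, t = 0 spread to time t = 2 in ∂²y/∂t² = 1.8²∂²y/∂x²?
Domain of influence: [-7.5, -0.3]. Data at x = -3.9 spreads outward at speed 1.8.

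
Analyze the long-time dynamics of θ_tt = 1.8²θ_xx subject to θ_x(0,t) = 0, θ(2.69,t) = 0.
Long-time behavior: θ oscillates (no decay). Energy is conserved; the solution oscillates indefinitely as standing waves.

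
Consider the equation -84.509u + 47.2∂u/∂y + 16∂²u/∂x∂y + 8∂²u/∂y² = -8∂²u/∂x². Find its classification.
Rewriting in standard form: 8∂²u/∂x² + 16∂²u/∂x∂y + 8∂²u/∂y² + 47.2∂u/∂y - 84.509u = 0. Parabolic. (A = 8, B = 16, C = 8 gives B² - 4AC = 0.)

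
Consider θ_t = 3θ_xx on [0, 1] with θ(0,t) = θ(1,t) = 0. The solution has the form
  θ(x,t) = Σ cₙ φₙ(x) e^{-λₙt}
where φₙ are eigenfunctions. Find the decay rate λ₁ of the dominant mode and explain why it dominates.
Eigenvalues: λₙ = 3n²π².
First three modes:
  n=1: λ₁ = 3π² ≈ 29.609
  n=2: λ₂ = 12π² ≈ 118.435 (4× faster decay)
  n=3: λ₃ = 27π² ≈ 266.479 (9× faster decay)
As t → ∞, higher modes decay exponentially faster. The n=1 mode dominates: θ ~ c₁ sin(πx) e^{-λ₁t}.
Decay rate: λ₁ = 3π² ≈ 29.609.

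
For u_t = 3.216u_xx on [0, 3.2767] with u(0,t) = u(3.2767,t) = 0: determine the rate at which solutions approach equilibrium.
Eigenvalues: λₙ = 3.216n²π²/3.2767².
First three modes:
  n=1: λ₁ = 3.216π²/3.2767² ≈ 2.956
  n=2: λ₂ = 12.864π²/3.2767² ≈ 11.825 (4× faster decay)
  n=3: λ₃ = 28.944π²/3.2767² ≈ 26.606 (9× faster decay)
As t → ∞, higher modes decay exponentially faster. The n=1 mode dominates: u ~ c₁ sin(πx/3.2767) e^{-λ₁t}.
Decay rate: λ₁ = 3.216π²/3.2767² ≈ 2.956.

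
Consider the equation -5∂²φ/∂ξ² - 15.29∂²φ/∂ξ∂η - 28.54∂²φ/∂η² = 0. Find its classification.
Elliptic. (A = -5, B = -15.29, C = -28.54 gives B² - 4AC = -337.0159.)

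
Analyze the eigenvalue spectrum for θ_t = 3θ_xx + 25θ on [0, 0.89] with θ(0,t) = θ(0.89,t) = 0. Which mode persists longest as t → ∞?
Eigenvalues: λₙ = 3n²π²/0.89² - 25.
First three modes:
  n=1: λ₁ = 3π²/0.89² - 25 ≈ 12.38
  n=2: λ₂ = 12π²/0.89² - 25 ≈ 124.521
  n=3: λ₃ = 27π²/0.89² - 25 ≈ 311.421
Since 3π²/0.89² ≈ 37.38 > 25, all λₙ > 0.
The n=1 mode decays slowest → dominates as t → ∞.
Asymptotic: θ ~ c₁ sin(πx/0.89) e^{-λ₁t} with decay rate λ₁ ≈ 12.38.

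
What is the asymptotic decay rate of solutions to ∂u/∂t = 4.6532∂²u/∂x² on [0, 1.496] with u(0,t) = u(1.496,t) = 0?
Eigenvalues: λₙ = 4.6532n²π²/1.496².
First three modes:
  n=1: λ₁ = 4.6532π²/1.496² ≈ 20.521
  n=2: λ₂ = 18.6128π²/1.496² ≈ 82.082 (4× faster decay)
  n=3: λ₃ = 41.8788π²/1.496² ≈ 184.685 (9× faster decay)
As t → ∞, higher modes decay exponentially faster. The n=1 mode dominates: u ~ c₁ sin(πx/1.496) e^{-λ₁t}.
Decay rate: λ₁ = 4.6532π²/1.496² ≈ 20.521.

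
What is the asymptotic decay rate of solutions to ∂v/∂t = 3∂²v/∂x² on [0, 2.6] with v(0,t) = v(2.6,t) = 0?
Eigenvalues: λₙ = 3n²π²/2.6².
First three modes:
  n=1: λ₁ = 3π²/2.6² ≈ 4.38
  n=2: λ₂ = 12π²/2.6² ≈ 17.52 (4× faster decay)
  n=3: λ₃ = 27π²/2.6² ≈ 39.42 (9× faster decay)
As t → ∞, higher modes decay exponentially faster. The n=1 mode dominates: v ~ c₁ sin(πx/2.6) e^{-λ₁t}.
Decay rate: λ₁ = 3π²/2.6² ≈ 4.38.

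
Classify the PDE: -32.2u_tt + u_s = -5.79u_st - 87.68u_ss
Rewriting in standard form: 87.68u_ss + 5.79u_st - 32.2u_tt + u_s = 0. A = 87.68, B = 5.79, C = -32.2. Discriminant B² - 4AC = 11326.7081. Since 11326.7081 > 0, hyperbolic.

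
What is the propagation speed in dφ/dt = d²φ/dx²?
Infinite. The heat equation is parabolic, not hyperbolic, so disturbances propagate instantly.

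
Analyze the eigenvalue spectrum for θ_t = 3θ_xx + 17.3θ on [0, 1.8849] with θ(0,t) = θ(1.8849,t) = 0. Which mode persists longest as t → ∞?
Eigenvalues: λₙ = 3n²π²/1.8849² - 17.3.
First three modes:
  n=1: λ₁ = 3π²/1.8849² - 17.3 ≈ -8.966
  n=2: λ₂ = 12π²/1.8849² - 17.3 ≈ 16.035
  n=3: λ₃ = 27π²/1.8849² - 17.3 ≈ 57.704
Since 3π²/1.8849² ≈ 8.334 < 17.3, λ₁ < 0.
The n=1 mode grows fastest (−λₙ is largest for n=1) → dominates.
Asymptotic: θ ~ c₁ sin(πx/1.8849) e^{8.966t} (exponential growth at rate −λ₁ ≈ 8.966).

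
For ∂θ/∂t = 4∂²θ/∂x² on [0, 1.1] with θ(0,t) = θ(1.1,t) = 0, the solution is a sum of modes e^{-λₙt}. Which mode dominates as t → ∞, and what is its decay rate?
Eigenvalues: λₙ = 4n²π²/1.1².
First three modes:
  n=1: λ₁ = 4π²/1.1² ≈ 32.627
  n=2: λ₂ = 16π²/1.1² ≈ 130.507 (4× faster decay)
  n=3: λ₃ = 36π²/1.1² ≈ 293.641 (9× faster decay)
As t → ∞, higher modes decay exponentially faster. The n=1 mode dominates: θ ~ c₁ sin(πx/1.1) e^{-λ₁t}.
Decay rate: λ₁ = 4π²/1.1² ≈ 32.627.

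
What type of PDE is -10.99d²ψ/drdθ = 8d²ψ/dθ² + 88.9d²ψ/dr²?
Rewriting in standard form: -88.9d²ψ/dr² - 10.99d²ψ/drdθ - 8d²ψ/dθ² = 0. With A = -88.9, B = -10.99, C = -8, the discriminant is -2724.0199. This is an elliptic PDE.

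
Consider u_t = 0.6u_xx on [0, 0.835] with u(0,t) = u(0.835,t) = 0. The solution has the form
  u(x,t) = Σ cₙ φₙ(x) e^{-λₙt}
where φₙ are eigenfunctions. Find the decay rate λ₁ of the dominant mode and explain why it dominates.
Eigenvalues: λₙ = 0.6n²π²/0.835².
First three modes:
  n=1: λ₁ = 0.6π²/0.835² ≈ 8.493
  n=2: λ₂ = 2.4π²/0.835² ≈ 33.973 (4× faster decay)
  n=3: λ₃ = 5.4π²/0.835² ≈ 76.44 (9× faster decay)
As t → ∞, higher modes decay exponentially faster. The n=1 mode dominates: u ~ c₁ sin(πx/0.835) e^{-λ₁t}.
Decay rate: λ₁ = 0.6π²/0.835² ≈ 8.493.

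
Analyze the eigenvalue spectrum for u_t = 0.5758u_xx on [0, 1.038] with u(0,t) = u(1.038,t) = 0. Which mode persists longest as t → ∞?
Eigenvalues: λₙ = 0.5758n²π²/1.038².
First three modes:
  n=1: λ₁ = 0.5758π²/1.038² ≈ 5.274
  n=2: λ₂ = 2.3032π²/1.038² ≈ 21.098 (4× faster decay)
  n=3: λ₃ = 5.1822π²/1.038² ≈ 47.47 (9× faster decay)
As t → ∞, higher modes decay exponentially faster. The n=1 mode dominates: u ~ c₁ sin(πx/1.038) e^{-λ₁t}.
Decay rate: λ₁ = 0.5758π²/1.038² ≈ 5.274.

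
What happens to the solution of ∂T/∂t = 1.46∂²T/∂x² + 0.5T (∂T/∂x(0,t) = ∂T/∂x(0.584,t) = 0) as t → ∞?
T grows unboundedly. With Neumann BCs the constant mode has diffusion eigenvalue 0, so any r > 0 makes it grow like e^(0.5t); solution grows exponentially.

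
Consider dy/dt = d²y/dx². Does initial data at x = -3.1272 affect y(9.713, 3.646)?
Yes, for any finite x. The heat equation has infinite propagation speed, so all initial data affects all points at any t > 0.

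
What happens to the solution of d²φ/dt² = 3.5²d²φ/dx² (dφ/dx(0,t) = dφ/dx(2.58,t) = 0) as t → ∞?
φ oscillates about a mean that drifts linearly in t (generically unbounded; no decay). There is no damping, so the nonconstant modes persist as standing waves (energy conserved, no decay). But with Neumann conditions at both ends the constant mode has eigenvalue 0: the spatial mean M(t) of φ satisfies M'' = 0, so M(t) = M(0) + M'(0)·t. Unless the initial velocity has zero mean (∫φ_t(x,0)dx = 0), the solution grows linearly in t (unbounded, though not exponentially); if it does have zero mean, the solution stays bounded and simply oscillates.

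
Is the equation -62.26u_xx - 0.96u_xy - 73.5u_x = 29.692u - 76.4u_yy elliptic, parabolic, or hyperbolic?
Rewriting in standard form: -62.26u_xx - 0.96u_xy + 76.4u_yy - 73.5u_x - 29.692u = 0. Computing B² - 4AC with A = -62.26, B = -0.96, C = 76.4: discriminant = 19027.5776 (positive). Answer: hyperbolic.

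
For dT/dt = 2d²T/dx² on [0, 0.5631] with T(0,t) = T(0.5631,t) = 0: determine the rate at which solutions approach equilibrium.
Eigenvalues: λₙ = 2n²π²/0.5631².
First three modes:
  n=1: λ₁ = 2π²/0.5631² ≈ 62.253
  n=2: λ₂ = 8π²/0.5631² ≈ 249.011 (4× faster decay)
  n=3: λ₃ = 18π²/0.5631² ≈ 560.275 (9× faster decay)
As t → ∞, higher modes decay exponentially faster. The n=1 mode dominates: T ~ c₁ sin(πx/0.5631) e^{-λ₁t}.
Decay rate: λ₁ = 2π²/0.5631² ≈ 62.253.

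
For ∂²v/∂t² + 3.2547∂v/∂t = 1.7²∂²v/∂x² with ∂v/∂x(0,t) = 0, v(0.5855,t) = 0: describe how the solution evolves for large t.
v → 0. Damping (γ=3.2547) dissipates energy; oscillations decay exponentially.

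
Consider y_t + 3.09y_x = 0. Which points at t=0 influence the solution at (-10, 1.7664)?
A single point: x = -15.458176. The characteristic through (-10, 1.7664) is x - 3.09t = const, so x = -10 - 3.09·1.7664 = -15.458176.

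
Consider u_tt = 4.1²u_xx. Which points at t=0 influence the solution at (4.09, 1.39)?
Domain of dependence: [-1.609, 9.789]. Signals travel at speed 4.1, so data within |x - 4.09| ≤ 4.1·1.39 = 5.699 can reach the point.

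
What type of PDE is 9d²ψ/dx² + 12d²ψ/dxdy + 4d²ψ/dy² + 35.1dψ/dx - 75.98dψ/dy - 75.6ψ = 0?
With A = 9, B = 12, C = 4, the discriminant is 0. This is a parabolic PDE.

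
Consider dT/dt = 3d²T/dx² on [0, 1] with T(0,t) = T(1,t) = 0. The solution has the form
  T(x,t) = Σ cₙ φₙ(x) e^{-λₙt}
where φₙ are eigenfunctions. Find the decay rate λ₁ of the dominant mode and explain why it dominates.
Eigenvalues: λₙ = 3n²π².
First three modes:
  n=1: λ₁ = 3π² ≈ 29.609
  n=2: λ₂ = 12π² ≈ 118.435 (4× faster decay)
  n=3: λ₃ = 27π² ≈ 266.479 (9× faster decay)
As t → ∞, higher modes decay exponentially faster. The n=1 mode dominates: T ~ c₁ sin(πx) e^{-λ₁t}.
Decay rate: λ₁ = 3π² ≈ 29.609.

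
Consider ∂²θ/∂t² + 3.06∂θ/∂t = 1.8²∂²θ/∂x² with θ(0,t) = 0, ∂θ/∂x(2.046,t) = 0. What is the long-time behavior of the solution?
As t → ∞, θ → 0. Damping (γ=3.06) dissipates energy; oscillations decay exponentially.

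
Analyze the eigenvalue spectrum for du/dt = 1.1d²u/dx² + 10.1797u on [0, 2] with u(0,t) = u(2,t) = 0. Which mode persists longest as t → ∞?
Eigenvalues: λₙ = 1.1n²π²/2² - 10.1797.
First three modes:
  n=1: λ₁ = 1.1π²/2² - 10.1797 ≈ -7.466
  n=2: λ₂ = 4.4π²/2² - 10.1797 ≈ 0.677
  n=3: λ₃ = 9.9π²/2² - 10.1797 ≈ 14.248
Since 1.1π²/2² ≈ 2.714 < 10.1797, λ₁ < 0.
The n=1 mode grows fastest (−λₙ is largest for n=1) → dominates.
Asymptotic: u ~ c₁ sin(πx/2) e^{7.466t} (exponential growth at rate −λ₁ ≈ 7.466).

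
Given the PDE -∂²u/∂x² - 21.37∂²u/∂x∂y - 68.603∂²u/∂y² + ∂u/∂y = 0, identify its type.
The second-order coefficients are A = -1, B = -21.37, C = -68.603. Since B² - 4AC = 182.2649 > 0, this is a hyperbolic PDE.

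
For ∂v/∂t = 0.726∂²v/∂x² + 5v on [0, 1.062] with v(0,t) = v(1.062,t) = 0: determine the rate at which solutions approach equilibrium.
Eigenvalues: λₙ = 0.726n²π²/1.062² - 5.
First three modes:
  n=1: λ₁ = 0.726π²/1.062² - 5 ≈ 1.353
  n=2: λ₂ = 2.904π²/1.062² - 5 ≈ 20.412
  n=3: λ₃ = 6.534π²/1.062² - 5 ≈ 52.178
Since 0.726π²/1.062² ≈ 6.353 > 5, all λₙ > 0.
The n=1 mode decays slowest → dominates as t → ∞.
Asymptotic: v ~ c₁ sin(πx/1.062) e^{-λ₁t} with decay rate λ₁ ≈ 1.353.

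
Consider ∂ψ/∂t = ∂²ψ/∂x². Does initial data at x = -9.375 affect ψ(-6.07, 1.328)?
Yes, for any finite x. The heat equation has infinite propagation speed, so all initial data affects all points at any t > 0.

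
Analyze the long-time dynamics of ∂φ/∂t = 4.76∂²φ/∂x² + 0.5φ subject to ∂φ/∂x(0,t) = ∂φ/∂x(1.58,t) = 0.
Long-time behavior: φ grows unboundedly. With Neumann BCs the constant mode has diffusion eigenvalue 0, so any r > 0 makes it grow like e^(0.5t); solution grows exponentially.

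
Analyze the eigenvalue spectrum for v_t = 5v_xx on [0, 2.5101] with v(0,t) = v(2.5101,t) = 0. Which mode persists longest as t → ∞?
Eigenvalues: λₙ = 5n²π²/2.5101².
First three modes:
  n=1: λ₁ = 5π²/2.5101² ≈ 7.832
  n=2: λ₂ = 20π²/2.5101² ≈ 31.329 (4× faster decay)
  n=3: λ₃ = 45π²/2.5101² ≈ 70.49 (9× faster decay)
As t → ∞, higher modes decay exponentially faster. The n=1 mode dominates: v ~ c₁ sin(πx/2.5101) e^{-λ₁t}.
Decay rate: λ₁ = 5π²/2.5101² ≈ 7.832.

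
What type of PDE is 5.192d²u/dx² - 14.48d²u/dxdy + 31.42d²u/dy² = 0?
With A = 5.192, B = -14.48, C = 31.42, the discriminant is -442.86016. This is an elliptic PDE.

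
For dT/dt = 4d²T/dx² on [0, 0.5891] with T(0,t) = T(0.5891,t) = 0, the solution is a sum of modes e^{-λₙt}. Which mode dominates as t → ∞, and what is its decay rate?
Eigenvalues: λₙ = 4n²π²/0.5891².
First three modes:
  n=1: λ₁ = 4π²/0.5891² ≈ 113.758
  n=2: λ₂ = 16π²/0.5891² ≈ 455.032 (4× faster decay)
  n=3: λ₃ = 36π²/0.5891² ≈ 1023.821 (9× faster decay)
As t → ∞, higher modes decay exponentially faster. The n=1 mode dominates: T ~ c₁ sin(πx/0.5891) e^{-λ₁t}.
Decay rate: λ₁ = 4π²/0.5891² ≈ 113.758.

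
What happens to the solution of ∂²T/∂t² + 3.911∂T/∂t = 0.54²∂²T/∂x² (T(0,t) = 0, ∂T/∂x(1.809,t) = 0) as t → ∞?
T → 0. Damping (γ=3.911) dissipates energy; oscillations decay exponentially.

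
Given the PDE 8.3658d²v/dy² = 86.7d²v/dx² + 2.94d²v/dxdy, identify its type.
Rewriting in standard form: -86.7d²v/dx² - 2.94d²v/dxdy + 8.3658d²v/dy² = 0. The second-order coefficients are A = -86.7, B = -2.94, C = 8.3658. Since B² - 4AC = 2909.90304 > 0, this is a hyperbolic PDE.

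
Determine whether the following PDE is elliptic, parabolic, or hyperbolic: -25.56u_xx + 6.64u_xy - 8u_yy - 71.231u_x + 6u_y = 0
Coefficients: A = -25.56, B = 6.64, C = -8. B² - 4AC = -773.8304, which is negative, so the equation is elliptic.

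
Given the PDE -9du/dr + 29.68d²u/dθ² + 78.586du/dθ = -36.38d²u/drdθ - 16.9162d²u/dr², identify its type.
Rewriting in standard form: 16.9162d²u/dr² + 36.38d²u/drdθ + 29.68d²u/dθ² - 9du/dr + 78.586du/dθ = 0. The second-order coefficients are A = 16.9162, B = 36.38, C = 29.68. Since B² - 4AC = -684.786864 < 0, this is an elliptic PDE.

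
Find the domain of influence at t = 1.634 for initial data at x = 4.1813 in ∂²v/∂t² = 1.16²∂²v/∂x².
Domain of influence: [2.28586, 6.07674]. Data at x = 4.1813 spreads outward at speed 1.16.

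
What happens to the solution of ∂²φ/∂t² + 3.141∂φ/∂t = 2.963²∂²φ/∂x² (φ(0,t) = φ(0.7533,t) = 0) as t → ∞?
φ → 0. Damping (γ=3.141) dissipates energy; oscillations decay exponentially.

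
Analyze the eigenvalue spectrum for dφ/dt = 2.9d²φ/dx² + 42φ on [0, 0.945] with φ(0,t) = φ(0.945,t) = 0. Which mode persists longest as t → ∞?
Eigenvalues: λₙ = 2.9n²π²/0.945² - 42.
First three modes:
  n=1: λ₁ = 2.9π²/0.945² - 42 ≈ -9.95
  n=2: λ₂ = 11.6π²/0.945² - 42 ≈ 86.202
  n=3: λ₃ = 26.1π²/0.945² - 42 ≈ 246.454
Since 2.9π²/0.945² ≈ 32.05 < 42, λ₁ < 0.
The n=1 mode grows fastest (−λₙ is largest for n=1) → dominates.
Asymptotic: φ ~ c₁ sin(πx/0.945) e^{9.95t} (exponential growth at rate −λ₁ ≈ 9.95).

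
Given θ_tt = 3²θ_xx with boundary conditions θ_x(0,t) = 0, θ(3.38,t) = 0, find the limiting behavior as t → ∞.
θ oscillates (no decay). Energy is conserved; the solution oscillates indefinitely as standing waves.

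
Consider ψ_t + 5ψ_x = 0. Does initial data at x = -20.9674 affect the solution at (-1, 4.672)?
No. Only data at x = -24.36 affects (-1, 4.672). Advection has one-way propagation along characteristics.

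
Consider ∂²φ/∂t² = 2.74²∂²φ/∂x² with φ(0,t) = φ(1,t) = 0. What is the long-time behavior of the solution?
As t → ∞, φ oscillates (no decay). Energy is conserved; the solution oscillates indefinitely as standing waves.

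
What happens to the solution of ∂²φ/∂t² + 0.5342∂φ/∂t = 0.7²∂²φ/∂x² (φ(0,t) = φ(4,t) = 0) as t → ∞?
φ → 0. Damping (γ=0.5342) dissipates energy; oscillations decay exponentially.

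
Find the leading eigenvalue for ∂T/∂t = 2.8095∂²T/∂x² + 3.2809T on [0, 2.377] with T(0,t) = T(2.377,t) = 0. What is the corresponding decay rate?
Eigenvalues: λₙ = 2.8095n²π²/2.377² - 3.2809.
First three modes:
  n=1: λ₁ = 2.8095π²/2.377² - 3.2809 ≈ 1.627
  n=2: λ₂ = 11.238π²/2.377² - 3.2809 ≈ 16.35
  n=3: λ₃ = 25.2855π²/2.377² - 3.2809 ≈ 40.888
Since 2.8095π²/2.377² ≈ 4.908 > 3.2809, all λₙ > 0.
The n=1 mode decays slowest → dominates as t → ∞.
Asymptotic: T ~ c₁ sin(πx/2.377) e^{-λ₁t} with decay rate λ₁ ≈ 1.627.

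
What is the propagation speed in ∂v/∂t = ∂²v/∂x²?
Infinite. The heat equation is parabolic, not hyperbolic, so disturbances propagate instantly.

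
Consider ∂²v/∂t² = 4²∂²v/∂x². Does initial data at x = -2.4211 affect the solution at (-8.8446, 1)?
No. The domain of dependence is [-12.8446, -4.8446], and -2.4211 is outside this interval.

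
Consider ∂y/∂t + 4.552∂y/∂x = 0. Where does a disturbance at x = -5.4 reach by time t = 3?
At x = 8.256. The characteristic carries data from (-5.4, 0) to (8.256, 3).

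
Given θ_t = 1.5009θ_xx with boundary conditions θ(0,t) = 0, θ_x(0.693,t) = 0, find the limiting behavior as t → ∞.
θ → 0. Heat escapes through the Dirichlet boundary.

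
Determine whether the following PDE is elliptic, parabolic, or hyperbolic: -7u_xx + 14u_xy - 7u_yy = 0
Coefficients: A = -7, B = 14, C = -7. B² - 4AC = 0, which is zero, so the equation is parabolic.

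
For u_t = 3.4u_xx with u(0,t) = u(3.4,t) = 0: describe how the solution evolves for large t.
u → 0. Heat diffuses out through both boundaries.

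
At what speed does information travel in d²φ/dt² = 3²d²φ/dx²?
Speed = 3. Information travels along characteristics x = x₀ ± 3t.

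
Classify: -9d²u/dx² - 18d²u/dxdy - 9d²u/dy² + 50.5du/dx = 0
Parabolic (discriminant = 0).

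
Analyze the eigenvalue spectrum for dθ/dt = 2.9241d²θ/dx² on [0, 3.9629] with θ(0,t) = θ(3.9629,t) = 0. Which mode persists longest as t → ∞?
Eigenvalues: λₙ = 2.9241n²π²/3.9629².
First three modes:
  n=1: λ₁ = 2.9241π²/3.9629² ≈ 1.838
  n=2: λ₂ = 11.6964π²/3.9629² ≈ 7.351 (4× faster decay)
  n=3: λ₃ = 26.3169π²/3.9629² ≈ 16.539 (9× faster decay)
As t → ∞, higher modes decay exponentially faster. The n=1 mode dominates: θ ~ c₁ sin(πx/3.9629) e^{-λ₁t}.
Decay rate: λ₁ = 2.9241π²/3.9629² ≈ 1.838.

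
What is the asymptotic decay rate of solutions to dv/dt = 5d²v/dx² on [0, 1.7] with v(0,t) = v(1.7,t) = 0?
Eigenvalues: λₙ = 5n²π²/1.7².
First three modes:
  n=1: λ₁ = 5π²/1.7² ≈ 17.075
  n=2: λ₂ = 20π²/1.7² ≈ 68.302 (4× faster decay)
  n=3: λ₃ = 45π²/1.7² ≈ 153.679 (9× faster decay)
As t → ∞, higher modes decay exponentially faster. The n=1 mode dominates: v ~ c₁ sin(πx/1.7) e^{-λ₁t}.
Decay rate: λ₁ = 5π²/1.7² ≈ 17.075.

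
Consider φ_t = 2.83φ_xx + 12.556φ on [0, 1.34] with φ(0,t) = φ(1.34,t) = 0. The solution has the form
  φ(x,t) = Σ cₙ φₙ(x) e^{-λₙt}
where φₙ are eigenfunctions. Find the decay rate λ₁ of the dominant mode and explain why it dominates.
Eigenvalues: λₙ = 2.83n²π²/1.34² - 12.556.
First three modes:
  n=1: λ₁ = 2.83π²/1.34² - 12.556 ≈ 2.999
  n=2: λ₂ = 11.32π²/1.34² - 12.556 ≈ 49.665
  n=3: λ₃ = 25.47π²/1.34² - 12.556 ≈ 127.441
Since 2.83π²/1.34² ≈ 15.555 > 12.556, all λₙ > 0.
The n=1 mode decays slowest → dominates as t → ∞.
Asymptotic: φ ~ c₁ sin(πx/1.34) e^{-λ₁t} with decay rate λ₁ ≈ 2.999.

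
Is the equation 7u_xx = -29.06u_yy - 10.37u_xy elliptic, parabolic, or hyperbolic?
Rewriting in standard form: 7u_xx + 10.37u_xy + 29.06u_yy = 0. Computing B² - 4AC with A = 7, B = 10.37, C = 29.06: discriminant = -706.1431 (negative). Answer: elliptic.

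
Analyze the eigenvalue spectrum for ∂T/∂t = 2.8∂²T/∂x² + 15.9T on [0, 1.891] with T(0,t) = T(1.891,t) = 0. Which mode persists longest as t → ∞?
Eigenvalues: λₙ = 2.8n²π²/1.891² - 15.9.
First three modes:
  n=1: λ₁ = 2.8π²/1.891² - 15.9 ≈ -8.172
  n=2: λ₂ = 11.2π²/1.891² - 15.9 ≈ 15.013
  n=3: λ₃ = 25.2π²/1.891² - 15.9 ≈ 53.653
Since 2.8π²/1.891² ≈ 7.728 < 15.9, λ₁ < 0.
The n=1 mode grows fastest (−λₙ is largest for n=1) → dominates.
Asymptotic: T ~ c₁ sin(πx/1.891) e^{8.172t} (exponential growth at rate −λ₁ ≈ 8.172).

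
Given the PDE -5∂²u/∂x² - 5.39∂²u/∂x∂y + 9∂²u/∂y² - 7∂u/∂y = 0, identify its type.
The second-order coefficients are A = -5, B = -5.39, C = 9. Since B² - 4AC = 209.0521 > 0, this is a hyperbolic PDE.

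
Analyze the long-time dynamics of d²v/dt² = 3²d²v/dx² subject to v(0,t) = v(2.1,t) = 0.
Long-time behavior: v oscillates (no decay). Energy is conserved; the solution oscillates indefinitely as standing waves.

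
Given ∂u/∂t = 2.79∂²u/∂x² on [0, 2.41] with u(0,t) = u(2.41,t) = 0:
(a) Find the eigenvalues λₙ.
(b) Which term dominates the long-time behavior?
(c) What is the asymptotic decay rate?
Eigenvalues: λₙ = 2.79n²π²/2.41².
First three modes:
  n=1: λ₁ = 2.79π²/2.41² ≈ 4.741
  n=2: λ₂ = 11.16π²/2.41² ≈ 18.964 (4× faster decay)
  n=3: λ₃ = 25.11π²/2.41² ≈ 42.669 (9× faster decay)
As t → ∞, higher modes decay exponentially faster. The n=1 mode dominates: u ~ c₁ sin(πx/2.41) e^{-λ₁t}.
Decay rate: λ₁ = 2.79π²/2.41² ≈ 4.741.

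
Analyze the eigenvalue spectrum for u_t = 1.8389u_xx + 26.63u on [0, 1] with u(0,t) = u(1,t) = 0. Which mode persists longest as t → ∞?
Eigenvalues: λₙ = 1.8389n²π²/1² - 26.63.
First three modes:
  n=1: λ₁ = 1.8389π² - 26.63 ≈ -8.481
  n=2: λ₂ = 7.3556π² - 26.63 ≈ 45.967
  n=3: λ₃ = 16.5501π² - 26.63 ≈ 136.713
Since 1.8389π² ≈ 18.149 < 26.63, λ₁ < 0.
The n=1 mode grows fastest (−λₙ is largest for n=1) → dominates.
Asymptotic: u ~ c₁ sin(πx/1) e^{8.481t} (exponential growth at rate −λ₁ ≈ 8.481).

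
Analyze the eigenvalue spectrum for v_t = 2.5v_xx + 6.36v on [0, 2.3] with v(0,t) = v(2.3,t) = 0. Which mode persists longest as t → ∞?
Eigenvalues: λₙ = 2.5n²π²/2.3² - 6.36.
First three modes:
  n=1: λ₁ = 2.5π²/2.3² - 6.36 ≈ -1.696
  n=2: λ₂ = 10π²/2.3² - 6.36 ≈ 12.297
  n=3: λ₃ = 22.5π²/2.3² - 6.36 ≈ 35.618
Since 2.5π²/2.3² ≈ 4.664 < 6.36, λ₁ < 0.
The n=1 mode grows fastest (−λₙ is largest for n=1) → dominates.
Asymptotic: v ~ c₁ sin(πx/2.3) e^{1.696t} (exponential growth at rate −λ₁ ≈ 1.696).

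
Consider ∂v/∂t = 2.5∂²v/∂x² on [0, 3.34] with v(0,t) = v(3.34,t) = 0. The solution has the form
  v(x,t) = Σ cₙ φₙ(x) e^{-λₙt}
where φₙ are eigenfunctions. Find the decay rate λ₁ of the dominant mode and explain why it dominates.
Eigenvalues: λₙ = 2.5n²π²/3.34².
First three modes:
  n=1: λ₁ = 2.5π²/3.34² ≈ 2.212
  n=2: λ₂ = 10π²/3.34² ≈ 8.847 (4× faster decay)
  n=3: λ₃ = 22.5π²/3.34² ≈ 19.906 (9× faster decay)
As t → ∞, higher modes decay exponentially faster. The n=1 mode dominates: v ~ c₁ sin(πx/3.34) e^{-λ₁t}.
Decay rate: λ₁ = 2.5π²/3.34² ≈ 2.212.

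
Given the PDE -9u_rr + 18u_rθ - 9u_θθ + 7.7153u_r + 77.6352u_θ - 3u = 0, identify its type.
The second-order coefficients are A = -9, B = 18, C = -9. Since B² - 4AC = 0 = 0, this is a parabolic PDE.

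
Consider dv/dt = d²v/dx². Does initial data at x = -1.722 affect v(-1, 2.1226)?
Yes, for any finite x. The heat equation has infinite propagation speed, so all initial data affects all points at any t > 0.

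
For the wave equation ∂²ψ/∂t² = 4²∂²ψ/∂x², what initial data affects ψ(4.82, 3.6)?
Domain of dependence: [-9.58, 19.22]. Signals travel at speed 4, so data within |x - 4.82| ≤ 4·3.6 = 14.4 can reach the point.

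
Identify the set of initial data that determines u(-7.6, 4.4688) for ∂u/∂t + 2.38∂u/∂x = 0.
A single point: x = -18.235744. The characteristic through (-7.6, 4.4688) is x - 2.38t = const, so x = -7.6 - 2.38·4.4688 = -18.235744.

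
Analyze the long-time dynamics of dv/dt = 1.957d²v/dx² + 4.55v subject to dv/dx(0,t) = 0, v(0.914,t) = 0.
Long-time behavior: v → 0. Diffusion dominates reaction (r=4.55 < κπ²/(4L²)≈5.78); solution decays.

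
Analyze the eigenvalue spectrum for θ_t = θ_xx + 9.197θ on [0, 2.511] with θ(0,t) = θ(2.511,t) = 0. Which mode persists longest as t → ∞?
Eigenvalues: λₙ = n²π²/2.511² - 9.197.
First three modes:
  n=1: λ₁ = π²/2.511² - 9.197 ≈ -7.632
  n=2: λ₂ = 4π²/2.511² - 9.197 ≈ -2.936
  n=3: λ₃ = 9π²/2.511² - 9.197 ≈ 4.891
Since π²/2.511² ≈ 1.565 < 9.197, λ₁ < 0.
The n=1 mode grows fastest (−λₙ is largest for n=1) → dominates.
Asymptotic: θ ~ c₁ sin(πx/2.511) e^{7.632t} (exponential growth at rate −λ₁ ≈ 7.632).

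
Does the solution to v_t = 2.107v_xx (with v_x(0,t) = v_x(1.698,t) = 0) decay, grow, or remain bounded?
v → constant (steady state). Heat is conserved (no flux at boundaries); solution approaches the spatial average.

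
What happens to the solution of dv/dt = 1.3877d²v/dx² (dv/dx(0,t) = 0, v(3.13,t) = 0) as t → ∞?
v → 0. Heat escapes through the Dirichlet boundary.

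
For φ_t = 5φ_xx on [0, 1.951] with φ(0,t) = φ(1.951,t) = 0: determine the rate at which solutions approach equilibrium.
Eigenvalues: λₙ = 5n²π²/1.951².
First three modes:
  n=1: λ₁ = 5π²/1.951² ≈ 12.964
  n=2: λ₂ = 20π²/1.951² ≈ 51.858 (4× faster decay)
  n=3: λ₃ = 45π²/1.951² ≈ 116.68 (9× faster decay)
As t → ∞, higher modes decay exponentially faster. The n=1 mode dominates: φ ~ c₁ sin(πx/1.951) e^{-λ₁t}.
Decay rate: λ₁ = 5π²/1.951² ≈ 12.964.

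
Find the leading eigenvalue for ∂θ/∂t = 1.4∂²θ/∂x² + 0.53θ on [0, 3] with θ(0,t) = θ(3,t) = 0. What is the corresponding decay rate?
Eigenvalues: λₙ = 1.4n²π²/3² - 0.53.
First three modes:
  n=1: λ₁ = 1.4π²/3² - 0.53 ≈ 1.005
  n=2: λ₂ = 5.6π²/3² - 0.53 ≈ 5.611
  n=3: λ₃ = 12.6π²/3² - 0.53 ≈ 13.287
Since 1.4π²/3² ≈ 1.535 > 0.53, all λₙ > 0.
The n=1 mode decays slowest → dominates as t → ∞.
Asymptotic: θ ~ c₁ sin(πx/3) e^{-λ₁t} with decay rate λ₁ ≈ 1.005.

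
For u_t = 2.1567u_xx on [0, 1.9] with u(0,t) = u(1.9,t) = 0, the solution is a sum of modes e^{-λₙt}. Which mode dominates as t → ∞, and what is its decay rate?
Eigenvalues: λₙ = 2.1567n²π²/1.9².
First three modes:
  n=1: λ₁ = 2.1567π²/1.9² ≈ 5.896
  n=2: λ₂ = 8.6268π²/1.9² ≈ 23.585 (4× faster decay)
  n=3: λ₃ = 19.4103π²/1.9² ≈ 53.067 (9× faster decay)
As t → ∞, higher modes decay exponentially faster. The n=1 mode dominates: u ~ c₁ sin(πx/1.9) e^{-λ₁t}.
Decay rate: λ₁ = 2.1567π²/1.9² ≈ 5.896.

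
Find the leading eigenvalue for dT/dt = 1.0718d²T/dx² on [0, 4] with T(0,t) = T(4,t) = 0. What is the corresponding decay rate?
Eigenvalues: λₙ = 1.0718n²π²/4².
First three modes:
  n=1: λ₁ = 1.0718π²/4² ≈ 0.661
  n=2: λ₂ = 4.2872π²/4² ≈ 2.645 (4× faster decay)
  n=3: λ₃ = 9.6462π²/4² ≈ 5.95 (9× faster decay)
As t → ∞, higher modes decay exponentially faster. The n=1 mode dominates: T ~ c₁ sin(πx/4) e^{-λ₁t}.
Decay rate: λ₁ = 1.0718π²/4² ≈ 0.661.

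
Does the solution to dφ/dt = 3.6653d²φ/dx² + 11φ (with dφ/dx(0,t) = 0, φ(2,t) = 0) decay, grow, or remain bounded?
φ grows unboundedly. Reaction dominates diffusion (r=11 > κπ²/(4L²)≈2.26); solution grows exponentially.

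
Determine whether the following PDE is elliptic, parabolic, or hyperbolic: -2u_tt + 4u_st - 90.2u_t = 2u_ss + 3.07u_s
Rewriting in standard form: -2u_ss + 4u_st - 2u_tt - 3.07u_s - 90.2u_t = 0. Coefficients: A = -2, B = 4, C = -2. B² - 4AC = 0, which is zero, so the equation is parabolic.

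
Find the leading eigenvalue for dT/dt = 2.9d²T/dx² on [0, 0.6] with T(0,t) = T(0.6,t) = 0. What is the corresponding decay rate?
Eigenvalues: λₙ = 2.9n²π²/0.6².
First three modes:
  n=1: λ₁ = 2.9π²/0.6² ≈ 79.505
  n=2: λ₂ = 11.6π²/0.6² ≈ 318.021 (4× faster decay)
  n=3: λ₃ = 26.1π²/0.6² ≈ 715.546 (9× faster decay)
As t → ∞, higher modes decay exponentially faster. The n=1 mode dominates: T ~ c₁ sin(πx/0.6) e^{-λ₁t}.
Decay rate: λ₁ = 2.9π²/0.6² ≈ 79.505.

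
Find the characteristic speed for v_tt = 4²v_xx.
Speed = 4. Information travels along characteristics x = x₀ ± 4t.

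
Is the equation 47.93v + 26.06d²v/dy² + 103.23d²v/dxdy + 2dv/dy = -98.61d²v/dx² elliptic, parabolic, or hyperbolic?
Rewriting in standard form: 98.61d²v/dx² + 103.23d²v/dxdy + 26.06d²v/dy² + 2dv/dy + 47.93v = 0. Computing B² - 4AC with A = 98.61, B = 103.23, C = 26.06: discriminant = 377.3265 (positive). Answer: hyperbolic.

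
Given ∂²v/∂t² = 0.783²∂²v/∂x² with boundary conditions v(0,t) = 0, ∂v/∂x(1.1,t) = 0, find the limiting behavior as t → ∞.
v oscillates (no decay). Energy is conserved; the solution oscillates indefinitely as standing waves.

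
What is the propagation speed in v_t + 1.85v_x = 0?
Speed = 1.85. Information travels along x - 1.85t = const (rightward).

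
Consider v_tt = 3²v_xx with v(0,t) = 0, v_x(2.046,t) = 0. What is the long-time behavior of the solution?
As t → ∞, v oscillates (no decay). Energy is conserved; the solution oscillates indefinitely as standing waves.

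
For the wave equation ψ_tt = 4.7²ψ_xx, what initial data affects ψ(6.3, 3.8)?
Domain of dependence: [-11.56, 24.16]. Signals travel at speed 4.7, so data within |x - 6.3| ≤ 4.7·3.8 = 17.86 can reach the point.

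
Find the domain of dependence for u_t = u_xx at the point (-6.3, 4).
The entire real line. The heat equation has infinite propagation speed: any initial disturbance instantly affects all points (though exponentially small far away).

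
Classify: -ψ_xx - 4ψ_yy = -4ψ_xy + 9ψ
Rewriting in standard form: -ψ_xx + 4ψ_xy - 4ψ_yy - 9ψ = 0. Parabolic (discriminant = 0).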